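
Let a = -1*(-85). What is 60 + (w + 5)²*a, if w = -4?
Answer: 145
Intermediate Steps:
a = 85
60 + (w + 5)²*a = 60 + (-4 + 5)²*85 = 60 + 1²*85 = 60 + 1*85 = 60 + 85 = 145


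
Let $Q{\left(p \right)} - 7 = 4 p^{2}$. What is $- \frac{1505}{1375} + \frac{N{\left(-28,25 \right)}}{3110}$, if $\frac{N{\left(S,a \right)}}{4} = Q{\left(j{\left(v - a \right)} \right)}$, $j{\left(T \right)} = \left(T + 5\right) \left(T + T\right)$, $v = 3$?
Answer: $\frac{246088919}{85525} \approx 2877.4$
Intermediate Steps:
$j{\left(T \right)} = 2 T \left(5 + T\right)$ ($j{\left(T \right)} = \left(5 + T\right) 2 T = 2 T \left(5 + T\right)$)
$Q{\left(p \right)} = 7 + 4 p^{2}$
$N{\left(S,a \right)} = 28 + 64 \left(3 - a\right)^{2} \left(8 - a\right)^{2}$ ($N{\left(S,a \right)} = 4 \left(7 + 4 \left(2 \left(3 - a\right) \left(5 - \left(-3 + a\right)\right)\right)^{2}\right) = 4 \left(7 + 4 \left(2 \left(3 - a\right) \left(8 - a\right)\right)^{2}\right) = 4 \left(7 + 4 \cdot 4 \left(3 - a\right)^{2} \left(8 - a\right)^{2}\right) = 4 \left(7 + 16 \left(3 - a\right)^{2} \left(8 - a\right)^{2}\right) = 28 + 64 \left(3 - a\right)^{2} \left(8 - a\right)^{2}$)
$- \frac{1505}{1375} + \frac{N{\left(-28,25 \right)}}{3110} = - \frac{1505}{1375} + \frac{28 + 64 \left(-8 + 25\right)^{2} \left(-3 + 25\right)^{2}}{3110} = \left(-1505\right) \frac{1}{1375} + \left(28 + 64 \cdot 17^{2} \cdot 22^{2}\right) \frac{1}{3110} = - \frac{301}{275} + \left(28 + 64 \cdot 289 \cdot 484\right) \frac{1}{3110} = - \frac{301}{275} + \left(28 + 8952064\right) \frac{1}{3110} = - \frac{301}{275} + 8952092 \cdot \frac{1}{3110} = - \frac{301}{275} + \frac{4476046}{1555} = \frac{246088919}{85525}$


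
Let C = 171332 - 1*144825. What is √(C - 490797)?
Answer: I*√464290 ≈ 681.39*I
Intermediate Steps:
C = 26507 (C = 171332 - 144825 = 26507)
√(C - 490797) = √(26507 - 490797) = √(-464290) = I*√464290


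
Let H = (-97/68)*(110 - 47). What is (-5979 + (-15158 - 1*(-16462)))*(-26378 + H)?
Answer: 494949125/4 ≈ 1.2374e+8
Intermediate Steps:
H = -6111/68 (H = -97*1/68*63 = -97/68*63 = -6111/68 ≈ -89.868)
(-5979 + (-15158 - 1*(-16462)))*(-26378 + H) = (-5979 + (-15158 - 1*(-16462)))*(-26378 - 6111/68) = (-5979 + (-15158 + 16462))*(-1799815/68) = (-5979 + 1304)*(-1799815/68) = -4675*(-1799815/68) = 494949125/4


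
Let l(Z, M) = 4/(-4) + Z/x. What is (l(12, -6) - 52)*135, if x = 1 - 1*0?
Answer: -5535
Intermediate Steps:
x = 1 (x = 1 + 0 = 1)
l(Z, M) = -1 + Z (l(Z, M) = 4/(-4) + Z/1 = 4*(-¼) + Z*1 = -1 + Z)
(l(12, -6) - 52)*135 = ((-1 + 12) - 52)*135 = (11 - 52)*135 = -41*135 = -5535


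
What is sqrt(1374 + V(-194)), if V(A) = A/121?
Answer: 38*sqrt(115)/11 ≈ 37.046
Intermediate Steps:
V(A) = A/121 (V(A) = A*(1/121) = A/121)
sqrt(1374 + V(-194)) = sqrt(1374 + (1/121)*(-194)) = sqrt(1374 - 194/121) = sqrt(166060/121) = 38*sqrt(115)/11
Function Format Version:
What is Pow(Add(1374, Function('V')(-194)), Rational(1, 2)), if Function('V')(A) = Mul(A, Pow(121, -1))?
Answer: Mul(Rational(38, 11), Pow(115, Rational(1, 2))) ≈ 37.046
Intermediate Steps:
Function('V')(A) = Mul(Rational(1, 121), A) (Function('V')(A) = Mul(A, Rational(1, 121)) = Mul(Rational(1, 121), A))
Pow(Add(1374, Function('V')(-194)), Rational(1, 2)) = Pow(Add(1374, Mul(Rational(1, 121), -194)), Rational(1, 2)) = Pow(Add(1374, Rational(-194, 121)), Rational(1, 2)) = Pow(Rational(166060, 121), Rational(1, 2)) = Mul(Rational(38, 11), Pow(115, Rational(1, 2)))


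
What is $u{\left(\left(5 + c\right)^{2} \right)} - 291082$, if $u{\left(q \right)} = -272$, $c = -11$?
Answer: $-291354$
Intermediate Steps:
$u{\left(\left(5 + c\right)^{2} \right)} - 291082 = -272 - 291082 = -291354$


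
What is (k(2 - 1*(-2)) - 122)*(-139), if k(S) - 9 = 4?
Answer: 15151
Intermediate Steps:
k(S) = 13 (k(S) = 9 + 4 = 13)
(k(2 - 1*(-2)) - 122)*(-139) = (13 - 122)*(-139) = -109*(-139) = 15151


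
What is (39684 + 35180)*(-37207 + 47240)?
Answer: 751110512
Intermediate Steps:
(39684 + 35180)*(-37207 + 47240) = 74864*10033 = 751110512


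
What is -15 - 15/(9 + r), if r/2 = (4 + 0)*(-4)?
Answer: -330/23 ≈ -14.348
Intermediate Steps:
r = -32 (r = 2*((4 + 0)*(-4)) = 2*(4*(-4)) = 2*(-16) = -32)
-15 - 15/(9 + r) = -15 - 15/(9 - 32) = -15 - 15/(-23) = -15 - 15*(-1/23) = -15 + 15/23 = -330/23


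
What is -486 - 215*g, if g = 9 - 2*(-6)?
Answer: -5001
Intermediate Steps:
g = 21 (g = 9 + 12 = 21)
-486 - 215*g = -486 - 215*21 = -486 - 4515 = -5001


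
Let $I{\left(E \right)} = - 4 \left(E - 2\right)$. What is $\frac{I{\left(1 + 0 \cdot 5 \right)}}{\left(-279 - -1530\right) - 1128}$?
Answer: $\frac{4}{123} \approx 0.03252$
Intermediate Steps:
$I{\left(E \right)} = 8 - 4 E$ ($I{\left(E \right)} = - 4 \left(-2 + E\right) = 8 - 4 E$)
$\frac{I{\left(1 + 0 \cdot 5 \right)}}{\left(-279 - -1530\right) - 1128} = \frac{8 - 4 \left(1 + 0 \cdot 5\right)}{\left(-279 - -1530\right) - 1128} = \frac{8 - 4 \left(1 + 0\right)}{\left(-279 + 1530\right) - 1128} = \frac{8 - 4}{1251 - 1128} = \frac{8 - 4}{123} = 4 \cdot \frac{1}{123} = \frac{4}{123}$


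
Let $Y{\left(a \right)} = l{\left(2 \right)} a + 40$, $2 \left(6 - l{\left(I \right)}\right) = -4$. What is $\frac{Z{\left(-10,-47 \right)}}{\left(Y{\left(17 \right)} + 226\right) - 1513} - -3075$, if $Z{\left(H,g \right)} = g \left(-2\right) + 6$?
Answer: $\frac{3416225}{1111} \approx 3074.9$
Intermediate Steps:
$l{\left(I \right)} = 8$ ($l{\left(I \right)} = 6 - -2 = 6 + 2 = 8$)
$Z{\left(H,g \right)} = 6 - 2 g$ ($Z{\left(H,g \right)} = - 2 g + 6 = 6 - 2 g$)
$Y{\left(a \right)} = 40 + 8 a$ ($Y{\left(a \right)} = 8 a + 40 = 40 + 8 a$)
$\frac{Z{\left(-10,-47 \right)}}{\left(Y{\left(17 \right)} + 226\right) - 1513} - -3075 = \frac{6 - -94}{\left(\left(40 + 8 \cdot 17\right) + 226\right) - 1513} - -3075 = \frac{6 + 94}{\left(\left(40 + 136\right) + 226\right) - 1513} + 3075 = \frac{100}{\left(176 + 226\right) - 1513} + 3075 = \frac{100}{402 - 1513} + 3075 = \frac{100}{-1111} + 3075 = 100 \left(- \frac{1}{1111}\right) + 3075 = - \frac{100}{1111} + 3075 = \frac{3416225}{1111}$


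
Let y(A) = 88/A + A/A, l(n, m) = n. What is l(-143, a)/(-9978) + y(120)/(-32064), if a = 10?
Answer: 5709821/399918240 ≈ 0.014277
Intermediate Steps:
y(A) = 1 + 88/A (y(A) = 88/A + 1 = 1 + 88/A)
l(-143, a)/(-9978) + y(120)/(-32064) = -143/(-9978) + ((88 + 120)/120)/(-32064) = -143*(-1/9978) + ((1/120)*208)*(-1/32064) = 143/9978 + (26/15)*(-1/32064) = 143/9978 - 13/240480 = 5709821/399918240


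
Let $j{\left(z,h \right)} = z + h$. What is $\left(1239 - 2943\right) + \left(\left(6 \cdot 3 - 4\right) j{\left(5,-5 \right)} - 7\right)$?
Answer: $-1711$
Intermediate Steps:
$j{\left(z,h \right)} = h + z$
$\left(1239 - 2943\right) + \left(\left(6 \cdot 3 - 4\right) j{\left(5,-5 \right)} - 7\right) = \left(1239 - 2943\right) - \left(7 - \left(6 \cdot 3 - 4\right) \left(-5 + 5\right)\right) = -1704 - \left(7 - \left(18 - 4\right) 0\right) = -1704 + \left(14 \cdot 0 - 7\right) = -1704 + \left(0 - 7\right) = -1704 - 7 = -1711$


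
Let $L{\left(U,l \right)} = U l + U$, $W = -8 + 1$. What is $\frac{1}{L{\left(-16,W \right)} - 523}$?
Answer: $- \frac{1}{427} \approx -0.0023419$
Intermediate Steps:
$W = -7$
$L{\left(U,l \right)} = U + U l$
$\frac{1}{L{\left(-16,W \right)} - 523} = \frac{1}{- 16 \left(1 - 7\right) - 523} = \frac{1}{\left(-16\right) \left(-6\right) - 523} = \frac{1}{96 - 523} = \frac{1}{-427} = - \frac{1}{427}$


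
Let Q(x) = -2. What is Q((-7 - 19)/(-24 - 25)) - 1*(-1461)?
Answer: 1459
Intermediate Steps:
Q((-7 - 19)/(-24 - 25)) - 1*(-1461) = -2 - 1*(-1461) = -2 + 1461 = 1459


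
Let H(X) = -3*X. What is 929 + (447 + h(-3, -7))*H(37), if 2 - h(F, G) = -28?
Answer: -52018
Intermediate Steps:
h(F, G) = 30 (h(F, G) = 2 - 1*(-28) = 2 + 28 = 30)
929 + (447 + h(-3, -7))*H(37) = 929 + (447 + 30)*(-3*37) = 929 + 477*(-111) = 929 - 52947 = -52018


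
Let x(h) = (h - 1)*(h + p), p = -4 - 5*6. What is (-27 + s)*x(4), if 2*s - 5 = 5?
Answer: 1980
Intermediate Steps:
s = 5 (s = 5/2 + (1/2)*5 = 5/2 + 5/2 = 5)
p = -34 (p = -4 - 30 = -34)
x(h) = (-1 + h)*(-34 + h) (x(h) = (h - 1)*(h - 34) = (-1 + h)*(-34 + h))
(-27 + s)*x(4) = (-27 + 5)*(34 + 4**2 - 35*4) = -22*(34 + 16 - 140) = -22*(-90) = 1980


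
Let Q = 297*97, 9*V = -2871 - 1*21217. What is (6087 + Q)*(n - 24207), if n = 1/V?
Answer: -2543474457450/3011 ≈ -8.4473e+8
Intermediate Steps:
V = -24088/9 (V = (-2871 - 1*21217)/9 = (-2871 - 21217)/9 = (⅑)*(-24088) = -24088/9 ≈ -2676.4)
Q = 28809
n = -9/24088 (n = 1/(-24088/9) = -9/24088 ≈ -0.00037363)
(6087 + Q)*(n - 24207) = (6087 + 28809)*(-9/24088 - 24207) = 34896*(-583098225/24088) = -2543474457450/3011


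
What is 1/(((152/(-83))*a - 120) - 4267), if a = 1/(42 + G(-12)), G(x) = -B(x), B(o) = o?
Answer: -2241/9831343 ≈ -0.00022794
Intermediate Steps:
G(x) = -x
a = 1/54 (a = 1/(42 - 1*(-12)) = 1/(42 + 12) = 1/54 ≈ 0.018519)
1/(((152/(-83))*a - 120) - 4267) = 1/(((152/(-83))*(1/54) - 120) - 4267) = 1/(((152*(-1/83))*(1/54) - 120) - 4267) = 1/((-152/83*1/54 - 120) - 4267) = 1/((-76/2241 - 120) - 4267) = 1/(-268996/2241 - 4267) = 1/(-9831343/2241) = -2241/9831343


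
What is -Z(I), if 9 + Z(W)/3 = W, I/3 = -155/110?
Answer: 873/22 ≈ 39.682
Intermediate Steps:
I = -93/22 (I = 3*(-155/110) = 3*(-155*1/110) = 3*(-31/22) = -93/22 ≈ -4.2273)
Z(W) = -27 + 3*W
-Z(I) = -(-27 + 3*(-93/22)) = -(-27 - 279/22) = -1*(-873/22) = 873/22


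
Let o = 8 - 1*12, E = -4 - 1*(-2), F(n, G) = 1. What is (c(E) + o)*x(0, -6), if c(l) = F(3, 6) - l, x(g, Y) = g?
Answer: 0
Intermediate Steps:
E = -2 (E = -4 + 2 = -2)
c(l) = 1 - l
o = -4 (o = 8 - 12 = -4)
(c(E) + o)*x(0, -6) = ((1 - 1*(-2)) - 4)*0 = ((1 + 2) - 4)*0 = (3 - 4)*0 = -1*0 = 0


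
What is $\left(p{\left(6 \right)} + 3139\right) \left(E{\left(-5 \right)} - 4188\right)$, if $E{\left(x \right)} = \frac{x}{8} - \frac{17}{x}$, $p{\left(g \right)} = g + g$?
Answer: $- \frac{527505759}{40} \approx -1.3188 \cdot 10^{7}$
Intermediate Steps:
$p{\left(g \right)} = 2 g$
$E{\left(x \right)} = - \frac{17}{x} + \frac{x}{8}$ ($E{\left(x \right)} = x \frac{1}{8} - \frac{17}{x} = \frac{x}{8} - \frac{17}{x} = - \frac{17}{x} + \frac{x}{8}$)
$\left(p{\left(6 \right)} + 3139\right) \left(E{\left(-5 \right)} - 4188\right) = \left(2 \cdot 6 + 3139\right) \left(\left(- \frac{17}{-5} + \frac{1}{8} \left(-5\right)\right) - 4188\right) = \left(12 + 3139\right) \left(\left(\left(-17\right) \left(- \frac{1}{5}\right) - \frac{5}{8}\right) - 4188\right) = 3151 \left(\left(\frac{17}{5} - \frac{5}{8}\right) - 4188\right) = 3151 \left(\frac{111}{40} - 4188\right) = 3151 \left(- \frac{167409}{40}\right) = - \frac{527505759}{40}$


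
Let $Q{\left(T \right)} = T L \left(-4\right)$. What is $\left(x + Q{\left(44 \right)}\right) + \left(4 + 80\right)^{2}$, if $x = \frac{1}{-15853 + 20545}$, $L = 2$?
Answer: $\frac{31455169}{4692} \approx 6704.0$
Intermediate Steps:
$x = \frac{1}{4692} \approx 0.00021313$
$Q{\left(T \right)} = - 8 T$ ($Q{\left(T \right)} = T 2 \left(-4\right) = 2 T \left(-4\right) = - 8 T$)
$\left(x + Q{\left(44 \right)}\right) + \left(4 + 80\right)^{2} = \left(\frac{1}{4692} - 352\right) + \left(4 + 80\right)^{2} = \left(\frac{1}{4692} - 352\right) + 84^{2} = - \frac{1651583}{4692} + 7056 = \frac{31455169}{4692}$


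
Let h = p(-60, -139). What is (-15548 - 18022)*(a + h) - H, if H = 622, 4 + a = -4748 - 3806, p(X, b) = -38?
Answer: 288567098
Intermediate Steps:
h = -38
a = -8558 (a = -4 + (-4748 - 3806) = -4 - 8554 = -8558)
(-15548 - 18022)*(a + h) - H = (-15548 - 18022)*(-8558 - 38) - 1*622 = -33570*(-8596) - 622 = 288567720 - 622 = 288567098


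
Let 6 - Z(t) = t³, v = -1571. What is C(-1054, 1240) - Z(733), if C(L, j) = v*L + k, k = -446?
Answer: 395488219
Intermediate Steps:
Z(t) = 6 - t³
C(L, j) = -446 - 1571*L (C(L, j) = -1571*L - 446 = -446 - 1571*L)
C(-1054, 1240) - Z(733) = (-446 - 1571*(-1054)) - (6 - 1*733³) = (-446 + 1655834) - (6 - 1*393832837) = 1655388 - (6 - 393832837) = 1655388 - 1*(-393832831) = 1655388 + 393832831 = 395488219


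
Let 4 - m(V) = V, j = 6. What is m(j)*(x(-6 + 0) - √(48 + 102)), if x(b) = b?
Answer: 12 + 10*√6 ≈ 36.495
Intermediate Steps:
m(V) = 4 - V
m(j)*(x(-6 + 0) - √(48 + 102)) = (4 - 1*6)*((-6 + 0) - √(48 + 102)) = (4 - 6)*(-6 - √150) = -2*(-6 - 5*√6) = 12 + 10*√6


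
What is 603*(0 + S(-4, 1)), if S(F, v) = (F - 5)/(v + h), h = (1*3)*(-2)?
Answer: 5427/5 ≈ 1085.4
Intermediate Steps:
h = -6 (h = 3*(-2) = -6)
S(F, v) = (-5 + F)/(-6 + v) (S(F, v) = (F - 5)/(v - 6) = (-5 + F)/(-6 + v))
603*(0 + S(-4, 1)) = 603*(0 + (-5 - 4)/(-6 + 1)) = 603*(0 - 9/(-5)) = 603*(0 - 1/5*(-9)) = 603*(0 + 9/5) = 603*(9/5) = 5427/5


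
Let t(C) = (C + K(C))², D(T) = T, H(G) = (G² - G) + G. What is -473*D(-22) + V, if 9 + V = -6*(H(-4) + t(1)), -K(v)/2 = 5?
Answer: 9815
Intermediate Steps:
H(G) = G²
K(v) = -10 (K(v) = -2*5 = -10)
t(C) = (-10 + C)² (t(C) = (C - 10)² = (-10 + C)²)
V = -591 (V = -9 - 6*((-4)² + (-10 + 1)²) = -9 - 6*(16 + (-9)²) = -9 - 6*(16 + 81) = -9 - 6*97 = -9 - 582 = -591)
-473*D(-22) + V = -473*(-22) - 591 = 10406 - 591 = 9815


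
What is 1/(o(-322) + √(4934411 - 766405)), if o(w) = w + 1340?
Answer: -509/1565841 + √4168006/3131682 ≈ 0.00032684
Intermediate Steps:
o(w) = 1340 + w
1/(o(-322) + √(4934411 - 766405)) = 1/((1340 - 322) + √(4934411 - 766405)) = 1/(1018 + √4168006)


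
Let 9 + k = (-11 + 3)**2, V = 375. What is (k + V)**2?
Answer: 184900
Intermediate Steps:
k = 55 (k = -9 + (-11 + 3)**2 = -9 + (-8)**2 = -9 + 64 = 55)
(k + V)**2 = (55 + 375)**2 = 430**2 = 184900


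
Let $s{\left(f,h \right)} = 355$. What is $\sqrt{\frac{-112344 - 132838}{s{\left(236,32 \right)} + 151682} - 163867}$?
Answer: $\frac{i \sqrt{46763751173897}}{16893} \approx 404.81 i$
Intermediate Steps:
$\sqrt{\frac{-112344 - 132838}{s{\left(236,32 \right)} + 151682} - 163867} = \sqrt{\frac{-112344 - 132838}{355 + 151682} - 163867} = \sqrt{\frac{-112344 - 132838}{152037} - 163867} = \sqrt{\left(-245182\right) \frac{1}{152037} - 163867} = \sqrt{- \frac{245182}{152037} - 163867} = \sqrt{- \frac{24914092261}{152037}} = \frac{i \sqrt{46763751173897}}{16893}$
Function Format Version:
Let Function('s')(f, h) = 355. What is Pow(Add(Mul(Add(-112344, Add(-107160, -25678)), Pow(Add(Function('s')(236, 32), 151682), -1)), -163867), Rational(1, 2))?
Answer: Mul(Rational(1, 16893), I, Pow(46763751173897, Rational(1, 2))) ≈ Mul(404.81, I)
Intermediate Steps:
Pow(Add(Mul(Add(-112344, Add(-107160, -25678)), Pow(Add(Function('s')(236, 32), 151682), -1)), -163867), Rational(1, 2)) = Pow(Add(Mul(Add(-112344, Add(-107160, -25678)), Pow(Add(355, 151682), -1)), -163867), Rational(1, 2)) = Pow(Add(Mul(Add(-112344, -132838), Pow(152037, -1)), -163867), Rational(1, 2)) = Pow(Add(Mul(-245182, Rational(1, 152037)), -163867), Rational(1, 2)) = Pow(Add(Rational(-245182, 152037), -163867), Rational(1, 2)) = Pow(Rational(-24914092261, 152037), Rational(1, 2)) = Mul(Rational(1, 16893), I, Pow(46763751173897, Rational(1, 2)))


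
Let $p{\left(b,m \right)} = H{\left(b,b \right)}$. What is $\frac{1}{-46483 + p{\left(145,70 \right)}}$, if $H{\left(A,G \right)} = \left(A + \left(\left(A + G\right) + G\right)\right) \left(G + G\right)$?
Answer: $\frac{1}{121717} \approx 8.2158 \cdot 10^{-6}$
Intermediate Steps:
$H{\left(A,G \right)} = 2 G \left(2 A + 2 G\right)$ ($H{\left(A,G \right)} = \left(A + \left(A + 2 G\right)\right) 2 G = \left(2 A + 2 G\right) 2 G = 2 G \left(2 A + 2 G\right)$)
$p{\left(b,m \right)} = 8 b^{2}$ ($p{\left(b,m \right)} = 4 b \left(b + b\right) = 4 b 2 b = 8 b^{2}$)
$\frac{1}{-46483 + p{\left(145,70 \right)}} = \frac{1}{-46483 + 8 \cdot 145^{2}} = \frac{1}{-46483 + 8 \cdot 21025} = \frac{1}{-46483 + 168200} = \frac{1}{121717}$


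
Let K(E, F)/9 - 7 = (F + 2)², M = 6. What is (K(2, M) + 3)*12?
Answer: 7704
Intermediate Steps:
K(E, F) = 63 + 9*(2 + F)² (K(E, F) = 63 + 9*(F + 2)² = 63 + 9*(2 + F)²)
(K(2, M) + 3)*12 = ((63 + 9*(2 + 6)²) + 3)*12 = ((63 + 9*8²) + 3)*12 = ((63 + 9*64) + 3)*12 = ((63 + 576) + 3)*12 = (639 + 3)*12 = 642*12 = 7704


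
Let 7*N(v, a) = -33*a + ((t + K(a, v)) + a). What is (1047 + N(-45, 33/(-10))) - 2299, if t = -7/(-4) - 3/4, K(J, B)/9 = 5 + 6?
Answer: -42792/35 ≈ -1222.6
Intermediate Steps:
K(J, B) = 99 (K(J, B) = 9*(5 + 6) = 9*11 = 99)
t = 1 (t = -7*(-¼) - 3*¼ = 7/4 - ¾ = 1)
N(v, a) = 100/7 - 32*a/7 (N(v, a) = (-33*a + ((1 + 99) + a))/7 = (-33*a + (100 + a))/7 = (100 - 32*a)/7 = 100/7 - 32*a/7)
(1047 + N(-45, 33/(-10))) - 2299 = (1047 + (100/7 - 1056/(7*(-10)))) - 2299 = (1047 + (100/7 - 1056*(-1)/(7*10))) - 2299 = (1047 + (100/7 - 32/7*(-33/10))) - 2299 = (1047 + (100/7 + 528/35)) - 2299 = (1047 + 1028/35) - 2299 = 37673/35 - 2299 = -42792/35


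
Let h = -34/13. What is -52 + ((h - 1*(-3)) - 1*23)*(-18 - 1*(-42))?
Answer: -7732/13 ≈ -594.77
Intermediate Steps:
h = -34/13 (h = -34*1/13 = -34/13 ≈ -2.6154)
-52 + ((h - 1*(-3)) - 1*23)*(-18 - 1*(-42)) = -52 + ((-34/13 - 1*(-3)) - 1*23)*(-18 - 1*(-42)) = -52 + ((-34/13 + 3) - 23)*(-18 + 42) = -52 + (5/13 - 23)*24 = -52 - 294/13*24 = -52 - 7056/13 = -7732/13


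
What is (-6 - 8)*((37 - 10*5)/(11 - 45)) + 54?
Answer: 827/17 ≈ 48.647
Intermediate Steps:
(-6 - 8)*((37 - 10*5)/(11 - 45)) + 54 = -14*(37 - 50)/(-34) + 54 = -(-182)*(-1)/34 + 54 = -14*13/34 + 54 = -91/17 + 54 = 827/17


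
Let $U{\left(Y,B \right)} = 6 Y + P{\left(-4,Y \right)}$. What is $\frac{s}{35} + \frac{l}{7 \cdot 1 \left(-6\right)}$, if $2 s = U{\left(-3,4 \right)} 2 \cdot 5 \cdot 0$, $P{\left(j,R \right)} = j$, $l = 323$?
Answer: $- \frac{323}{42} \approx -7.6905$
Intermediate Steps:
$U{\left(Y,B \right)} = -4 + 6 Y$ ($U{\left(Y,B \right)} = 6 Y - 4 = -4 + 6 Y$)
$s = 0$ ($s = \frac{\left(-4 + 6 \left(-3\right)\right) 2 \cdot 5 \cdot 0}{2} = \frac{\left(-4 - 18\right) 10 \cdot 0}{2} = \frac{\left(-22\right) 10 \cdot 0}{2} = \frac{\left(-220\right) 0}{2} = \frac{1}{2} \cdot 0 = 0$)
$\frac{s}{35} + \frac{l}{7 \cdot 1 \left(-6\right)} = \frac{0}{35} + \frac{323}{7 \cdot 1 \left(-6\right)} = 0 \cdot \frac{1}{35} + \frac{323}{7 \left(-6\right)} = 0 + \frac{323}{-42} = 0 + 323 \left(- \frac{1}{42}\right) = 0 - \frac{323}{42} = - \frac{323}{42}$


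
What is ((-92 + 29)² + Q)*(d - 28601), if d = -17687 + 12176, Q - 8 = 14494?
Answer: -630082752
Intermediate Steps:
Q = 14502 (Q = 8 + 14494 = 14502)
d = -5511
((-92 + 29)² + Q)*(d - 28601) = ((-92 + 29)² + 14502)*(-5511 - 28601) = ((-63)² + 14502)*(-34112) = (3969 + 14502)*(-34112) = 18471*(-34112) = -630082752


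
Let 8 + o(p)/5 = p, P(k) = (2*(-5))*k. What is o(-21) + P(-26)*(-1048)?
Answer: -272625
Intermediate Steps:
P(k) = -10*k
o(p) = -40 + 5*p
o(-21) + P(-26)*(-1048) = (-40 + 5*(-21)) - 10*(-26)*(-1048) = (-40 - 105) + 260*(-1048) = -145 - 272480 = -272625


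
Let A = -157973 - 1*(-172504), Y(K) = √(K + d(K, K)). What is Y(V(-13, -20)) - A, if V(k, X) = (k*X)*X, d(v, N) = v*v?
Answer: -14531 + 20*√67587 ≈ -9331.5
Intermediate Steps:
d(v, N) = v²
V(k, X) = k*X² (V(k, X) = (X*k)*X = k*X²)
Y(K) = √(K + K²)
A = 14531 (A = -157973 + 172504 = 14531)
Y(V(-13, -20)) - A = √((-13*(-20)²)*(1 - 13*(-20)²)) - 1*14531 = √((-13*400)*(1 - 13*400)) - 14531 = √(-5200*(1 - 5200)) - 14531 = √(-5200*(-5199)) - 14531 = √27034800 - 14531 = 20*√67587 - 14531 = -14531 + 20*√67587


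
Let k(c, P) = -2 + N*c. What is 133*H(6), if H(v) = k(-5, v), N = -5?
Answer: 3059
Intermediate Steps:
k(c, P) = -2 - 5*c
H(v) = 23 (H(v) = -2 - 5*(-5) = -2 + 25 = 23)
133*H(6) = 133*23 = 3059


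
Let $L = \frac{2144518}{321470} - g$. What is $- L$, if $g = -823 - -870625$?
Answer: $\frac{4509888781}{5185} \approx 8.698 \cdot 10^{5}$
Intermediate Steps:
$g = 869802$ ($g = -823 + 870625 = 869802$)
$L = - \frac{4509888781}{5185}$ ($L = \frac{2144518}{321470} - 869802 = 2144518 \cdot \frac{1}{321470} - 869802 = \frac{34589}{5185} - 869802 = - \frac{4509888781}{5185} \approx -8.698 \cdot 10^{5}$)
$- L = \left(-1\right) \left(- \frac{4509888781}{5185}\right) = \frac{4509888781}{5185}$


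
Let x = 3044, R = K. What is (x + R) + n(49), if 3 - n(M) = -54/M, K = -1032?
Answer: 98789/49 ≈ 2016.1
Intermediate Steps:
R = -1032
n(M) = 3 + 54/M (n(M) = 3 - (-54)/M = 3 + 54/M)
(x + R) + n(49) = (3044 - 1032) + (3 + 54/49) = 2012 + (3 + 54*(1/49)) = 2012 + (3 + 54/49) = 2012 + 201/49 = 98789/49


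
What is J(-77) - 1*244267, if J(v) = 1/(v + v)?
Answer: -37617119/154 ≈ -2.4427e+5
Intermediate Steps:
J(v) = 1/(2*v)
J(-77) - 1*244267 = (½)/(-77) - 1*244267 = (½)*(-1/77) - 244267 = -1/154 - 244267 = -37617119/154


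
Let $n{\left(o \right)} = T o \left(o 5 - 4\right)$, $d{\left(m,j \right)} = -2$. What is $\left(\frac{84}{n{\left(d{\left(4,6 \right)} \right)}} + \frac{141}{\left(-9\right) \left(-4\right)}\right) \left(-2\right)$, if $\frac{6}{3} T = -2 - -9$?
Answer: $- \frac{401}{42} \approx -9.5476$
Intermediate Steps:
$T = \frac{7}{2}$ ($T = \frac{-2 - -9}{2} = \frac{-2 + 9}{2} = \frac{1}{2} \cdot 7 = \frac{7}{2} \approx 3.5$)
$n{\left(o \right)} = \frac{7 o \left(-4 + 5 o\right)}{2}$ ($n{\left(o \right)} = \frac{7 o}{2} \left(o 5 - 4\right) = \frac{7 o}{2} \left(5 o - 4\right) = \frac{7 o}{2} \left(-4 + 5 o\right) = \frac{7 o \left(-4 + 5 o\right)}{2}$)
$\left(\frac{84}{n{\left(d{\left(4,6 \right)} \right)}} + \frac{141}{\left(-9\right) \left(-4\right)}\right) \left(-2\right) = \left(\frac{84}{\frac{7}{2} \left(-2\right) \left(-4 + 5 \left(-2\right)\right)} + \frac{141}{\left(-9\right) \left(-4\right)}\right) \left(-2\right) = \left(\frac{84}{\frac{7}{2} \left(-2\right) \left(-4 - 10\right)} + \frac{141}{36}\right) \left(-2\right) = \left(\frac{84}{\frac{7}{2} \left(-2\right) \left(-14\right)} + 141 \cdot \frac{1}{36}\right) \left(-2\right) = \left(\frac{84}{98} + \frac{47}{12}\right) \left(-2\right) = \left(84 \cdot \frac{1}{98} + \frac{47}{12}\right) \left(-2\right) = \left(\frac{6}{7} + \frac{47}{12}\right) \left(-2\right) = \frac{401}{84} \left(-2\right) = - \frac{401}{42}$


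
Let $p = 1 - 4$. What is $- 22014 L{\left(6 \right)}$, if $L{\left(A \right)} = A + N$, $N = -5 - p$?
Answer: $-88056$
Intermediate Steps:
$p = -3$ ($p = 1 - 4 = -3$)
$N = -2$ ($N = -5 - -3 = -5 + 3 = -2$)
$L{\left(A \right)} = -2 + A$ ($L{\left(A \right)} = A - 2 = -2 + A$)
$- 22014 L{\left(6 \right)} = - 22014 \left(-2 + 6\right) = \left(-22014\right) 4 = -88056$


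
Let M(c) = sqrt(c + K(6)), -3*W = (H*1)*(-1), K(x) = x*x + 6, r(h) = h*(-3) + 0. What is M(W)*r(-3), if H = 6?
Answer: 18*sqrt(11) ≈ 59.699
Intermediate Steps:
r(h) = -3*h (r(h) = -3*h + 0 = -3*h)
K(x) = 6 + x**2 (K(x) = x**2 + 6 = 6 + x**2)
W = 2 (W = -6*1*(-1)/3 = -2*(-1) = -1/3*(-6) = 2)
M(c) = sqrt(42 + c) (M(c) = sqrt(c + (6 + 6**2)) = sqrt(c + (6 + 36)) = sqrt(c + 42) = sqrt(42 + c))
M(W)*r(-3) = sqrt(42 + 2)*(-3*(-3)) = sqrt(44)*9 = (2*sqrt(11))*9 = 18*sqrt(11)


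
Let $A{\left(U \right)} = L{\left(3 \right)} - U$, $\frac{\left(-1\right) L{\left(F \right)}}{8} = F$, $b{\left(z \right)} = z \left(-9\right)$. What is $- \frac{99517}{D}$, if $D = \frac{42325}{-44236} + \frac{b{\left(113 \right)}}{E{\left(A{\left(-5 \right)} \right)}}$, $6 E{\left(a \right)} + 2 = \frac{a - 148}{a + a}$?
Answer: $\frac{400603295092}{10261118311} \approx 39.041$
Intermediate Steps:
$b{\left(z \right)} = - 9 z$
$L{\left(F \right)} = - 8 F$
$A{\left(U \right)} = -24 - U$ ($A{\left(U \right)} = \left(-8\right) 3 - U = -24 - U$)
$E{\left(a \right)} = - \frac{1}{3} + \frac{-148 + a}{12 a}$ ($E{\left(a \right)} = - \frac{1}{3} + \frac{\left(a - 148\right) \frac{1}{a + a}}{6} = - \frac{1}{3} + \frac{\left(-148 + a\right) \frac{1}{2 a}}{6} = - \frac{1}{3} + \frac{\frac{1}{2} \frac{1}{a} \left(-148 + a\right)}{6} = - \frac{1}{3} + \frac{-148 + a}{12 a}$)
$D = - \frac{10261118311}{4025476}$ ($D = \frac{42325}{-44236} + \frac{\left(-9\right) 113}{\frac{1}{12} \frac{1}{-24 - -5} \left(-148 - 3 \left(-24 - -5\right)\right)} = 42325 \left(- \frac{1}{44236}\right) - \frac{1017}{\frac{1}{12} \frac{1}{-24 + 5} \left(-148 - 3 \left(-24 + 5\right)\right)} = - \frac{42325}{44236} - \frac{1017}{\frac{1}{12} \frac{1}{-19} \left(-148 - -57\right)} = - \frac{42325}{44236} - \frac{1017}{\frac{1}{12} \left(- \frac{1}{19}\right) \left(-148 + 57\right)} = - \frac{42325}{44236} - \frac{1017}{\frac{1}{12} \left(- \frac{1}{19}\right) \left(-91\right)} = - \frac{42325}{44236} - \frac{1017}{\frac{91}{228}} = - \frac{42325}{44236} - \frac{231876}{91} = - \frac{10261118311}{4025476} \approx -2549.0$)
$- \frac{99517}{D} = - \frac{99517}{- \frac{10261118311}{4025476}} = \left(-99517\right) \left(- \frac{4025476}{10261118311}\right) = \frac{400603295092}{10261118311}$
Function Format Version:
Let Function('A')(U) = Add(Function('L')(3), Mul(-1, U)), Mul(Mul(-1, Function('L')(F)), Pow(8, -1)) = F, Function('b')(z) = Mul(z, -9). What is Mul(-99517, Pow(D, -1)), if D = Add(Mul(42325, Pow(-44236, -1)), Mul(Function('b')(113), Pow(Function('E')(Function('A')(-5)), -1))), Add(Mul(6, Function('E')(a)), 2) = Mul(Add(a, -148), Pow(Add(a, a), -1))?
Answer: Rational(400603295092, 10261118311) ≈ 39.041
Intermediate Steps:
Function('b')(z) = Mul(-9, z)
Function('L')(F) = Mul(-8, F)
Function('A')(U) = Add(-24, Mul(-1, U)) (Function('A')(U) = Add(Mul(-8, 3), Mul(-1, U)) = Add(-24, Mul(-1, U)))
Function('E')(a) = Add(Rational(-1, 3), Mul(Rational(1, 12), Pow(a, -1), Add(-148, a))) (Function('E')(a) = Add(Rational(-1, 3), Mul(Rational(1, 6), Mul(Add(a, -148), Pow(Add(a, a), -1)))) = Add(Rational(-1, 3), Mul(Rational(1, 6), Mul(Add(-148, a), Pow(Mul(2, a), -1)))) = Add(Rational(-1, 3), Mul(Rational(1, 6), Mul(Add(-148, a), Mul(Rational(1, 2), Pow(a, -1))))) = Add(Rational(-1, 3), Mul(Rational(1, 6), Mul(Rational(1, 2), Pow(a, -1), Add(-148, a)))) = Add(Rational(-1, 3), Mul(Rational(1, 12), Pow(a, -1), Add(-148, a))))
D = Rational(-10261118311, 4025476) (D = Add(Mul(42325, Pow(-44236, -1)), Mul(Mul(-9, 113), Pow(Mul(Rational(1, 12), Pow(Add(-24, Mul(-1, -5)), -1), Add(-148, Mul(-3, Add(-24, Mul(-1, -5))))), -1))) = Add(Mul(42325, Rational(-1, 44236)), Mul(-1017, Pow(Mul(Rational(1, 12), Pow(Add(-24, 5), -1), Add(-148, Mul(-3, Add(-24, 5)))), -1))) = Add(Rational(-42325, 44236), Mul(-1017, Pow(Mul(Rational(1, 12), Pow(-19, -1), Add(-148, Mul(-3, -19))), -1))) = Add(Rational(-42325, 44236), Mul(-1017, Pow(Mul(Rational(1, 12), Rational(-1, 19), Add(-148, 57)), -1))) = Add(Rational(-42325, 44236), Mul(-1017, Pow(Mul(Rational(1, 12), Rational(-1, 19), -91), -1))) = Add(Rational(-42325, 44236), Mul(-1017, Pow(Rational(91, 228), -1))) = Add(Rational(-42325, 44236), Mul(-1017, Rational(228, 91))) = Add(Rational(-42325, 44236), Rational(-231876, 91)) = Rational(-10261118311, 4025476) ≈ -2549.0)
Mul(-99517, Pow(D, -1)) = Mul(-99517, Pow(Rational(-10261118311, 4025476), -1)) = Mul(-99517, Rational(-4025476, 10261118311)) = Rational(400603295092, 10261118311)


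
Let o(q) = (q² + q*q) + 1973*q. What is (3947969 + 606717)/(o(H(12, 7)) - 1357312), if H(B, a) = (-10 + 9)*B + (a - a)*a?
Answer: -2277343/690350 ≈ -3.2988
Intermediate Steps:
H(B, a) = -B (H(B, a) = -B + 0*a = -B + 0 = -B)
o(q) = 2*q² + 1973*q (o(q) = (q² + q²) + 1973*q = 2*q² + 1973*q)
(3947969 + 606717)/(o(H(12, 7)) - 1357312) = (3947969 + 606717)/((-1*12)*(1973 + 2*(-1*12)) - 1357312) = 4554686/(-12*(1973 + 2*(-12)) - 1357312) = 4554686/(-12*(1973 - 24) - 1357312) = 4554686/(-12*1949 - 1357312) = 4554686/(-23388 - 1357312) = 4554686/(-1380700) = 4554686*(-1/1380700) = -2277343/690350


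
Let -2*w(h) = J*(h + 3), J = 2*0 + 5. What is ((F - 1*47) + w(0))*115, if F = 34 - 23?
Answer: -10005/2 ≈ -5002.5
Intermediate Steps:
F = 11
J = 5 (J = 0 + 5 = 5)
w(h) = -15/2 - 5*h/2 (w(h) = -5*(h + 3)/2 = -5*(3 + h)/2 = -(15 + 5*h)/2 = -15/2 - 5*h/2)
((F - 1*47) + w(0))*115 = ((11 - 1*47) + (-15/2 - 5/2*0))*115 = ((11 - 47) + (-15/2 + 0))*115 = (-36 - 15/2)*115 = -87/2*115 = -10005/2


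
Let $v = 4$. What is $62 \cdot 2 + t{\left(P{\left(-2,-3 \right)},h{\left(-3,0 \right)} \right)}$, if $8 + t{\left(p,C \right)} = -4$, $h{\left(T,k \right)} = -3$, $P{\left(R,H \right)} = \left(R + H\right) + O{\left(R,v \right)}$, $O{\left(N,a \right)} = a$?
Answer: $112$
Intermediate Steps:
$P{\left(R,H \right)} = 4 + H + R$ ($P{\left(R,H \right)} = \left(R + H\right) + 4 = \left(H + R\right) + 4 = 4 + H + R$)
$t{\left(p,C \right)} = -12$ ($t{\left(p,C \right)} = -8 - 4 = -12$)
$62 \cdot 2 + t{\left(P{\left(-2,-3 \right)},h{\left(-3,0 \right)} \right)} = 62 \cdot 2 - 12 = 124 - 12 = 112$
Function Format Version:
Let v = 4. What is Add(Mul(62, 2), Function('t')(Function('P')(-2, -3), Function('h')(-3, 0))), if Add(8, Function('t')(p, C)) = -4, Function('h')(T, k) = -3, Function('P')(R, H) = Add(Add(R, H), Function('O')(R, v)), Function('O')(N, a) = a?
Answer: 112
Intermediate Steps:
Function('P')(R, H) = Add(4, H, R) (Function('P')(R, H) = Add(Add(R, H), 4) = Add(Add(H, R), 4) = Add(4, H, R))
Function('t')(p, C) = -12 (Function('t')(p, C) = Add(-8, -4) = -12)
Add(Mul(62, 2), Function('t')(Function('P')(-2, -3), Function('h')(-3, 0))) = Add(Mul(62, 2), -12) = Add(124, -12) = 112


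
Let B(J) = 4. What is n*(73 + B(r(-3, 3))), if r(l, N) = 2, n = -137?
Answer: -10549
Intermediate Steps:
n*(73 + B(r(-3, 3))) = -137*(73 + 4) = -137*77 = -10549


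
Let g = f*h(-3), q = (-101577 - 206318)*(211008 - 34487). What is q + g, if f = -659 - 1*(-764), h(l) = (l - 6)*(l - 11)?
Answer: -54349920065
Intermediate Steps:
h(l) = (-11 + l)*(-6 + l) (h(l) = (-6 + l)*(-11 + l) = (-11 + l)*(-6 + l))
f = 105 (f = -659 + 764 = 105)
q = -54349933295 (q = -307895*176521 = -54349933295)
g = 13230 (g = 105*(66 + (-3)**2 - 17*(-3)) = 105*(66 + 9 + 51) = 105*126 = 13230)
q + g = -54349933295 + 13230 = -54349920065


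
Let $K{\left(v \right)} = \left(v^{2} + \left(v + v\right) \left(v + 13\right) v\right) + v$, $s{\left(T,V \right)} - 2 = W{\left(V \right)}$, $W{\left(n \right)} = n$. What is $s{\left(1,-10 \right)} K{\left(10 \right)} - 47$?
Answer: $-37727$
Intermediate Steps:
$s{\left(T,V \right)} = 2 + V$
$K{\left(v \right)} = v + v^{2} + 2 v^{2} \left(13 + v\right)$ ($K{\left(v \right)} = \left(v^{2} + 2 v \left(13 + v\right) v\right) + v = \left(v^{2} + 2 v^{2} \left(13 + v\right)\right) + v = v + v^{2} + 2 v^{2} \left(13 + v\right)$)
$s{\left(1,-10 \right)} K{\left(10 \right)} - 47 = \left(2 - 10\right) 10 \left(1 + 2 \cdot 10^{2} + 27 \cdot 10\right) - 47 = - 8 \cdot 10 \left(1 + 2 \cdot 100 + 270\right) - 47 = - 8 \cdot 10 \left(1 + 200 + 270\right) - 47 = - 8 \cdot 10 \cdot 471 - 47 = \left(-8\right) 4710 - 47 = -37680 - 47 = -37727$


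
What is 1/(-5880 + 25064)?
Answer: 1/19184 ≈ 5.2127e-5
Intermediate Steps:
1/(-5880 + 25064) = 1/19184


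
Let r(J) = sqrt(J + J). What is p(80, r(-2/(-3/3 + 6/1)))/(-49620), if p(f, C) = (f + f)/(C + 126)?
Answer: -210/8206321 + 2*I*sqrt(5)/24618963 ≈ -2.559e-5 + 1.8165e-7*I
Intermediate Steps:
r(J) = sqrt(2)*sqrt(J) (r(J) = sqrt(2*J) = sqrt(2)*sqrt(J))
p(f, C) = 2*f/(126 + C) (p(f, C) = (2*f)/(126 + C) = 2*f/(126 + C))
p(80, r(-2/(-3/3 + 6/1)))/(-49620) = (2*80/(126 + sqrt(2)*sqrt(-2/(-3/3 + 6/1))))/(-49620) = (2*80/(126 + sqrt(2)*sqrt(-2/(-3*1/3 + 6*1))))*(-1/49620) = (2*80/(126 + sqrt(2)*sqrt(-2/(-1 + 6))))*(-1/49620) = (2*80/(126 + sqrt(2)*sqrt(-2/5)))*(-1/49620) = (2*80/(126 + sqrt(2)*(I*sqrt(10)/5)))*(-1/49620) = (2*80/(126 + 2*I*sqrt(5)/5))*(-1/49620) = (160/(126 + 2*I*sqrt(5)/5))*(-1/49620) = -8/(2481*(126 + 2*I*sqrt(5)/5))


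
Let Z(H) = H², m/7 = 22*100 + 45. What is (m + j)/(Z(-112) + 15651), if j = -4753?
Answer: 10962/28195 ≈ 0.38879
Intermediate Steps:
m = 15715 (m = 7*(22*100 + 45) = 7*(2200 + 45) = 7*2245 = 15715)
(m + j)/(Z(-112) + 15651) = (15715 - 4753)/((-112)² + 15651) = 10962/(12544 + 15651) = 10962/28195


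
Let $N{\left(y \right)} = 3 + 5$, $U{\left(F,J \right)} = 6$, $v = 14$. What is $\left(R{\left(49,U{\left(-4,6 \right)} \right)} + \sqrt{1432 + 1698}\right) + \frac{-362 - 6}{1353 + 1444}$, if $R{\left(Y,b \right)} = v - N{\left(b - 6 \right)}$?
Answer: $\frac{16414}{2797} + \sqrt{3130} \approx 61.815$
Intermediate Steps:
$N{\left(y \right)} = 8$
$R{\left(Y,b \right)} = 6$ ($R{\left(Y,b \right)} = 14 - 8 = 6$)
$\left(R{\left(49,U{\left(-4,6 \right)} \right)} + \sqrt{1432 + 1698}\right) + \frac{-362 - 6}{1353 + 1444} = \left(6 + \sqrt{1432 + 1698}\right) + \frac{-362 - 6}{1353 + 1444} = \left(6 + \sqrt{3130}\right) - \frac{368}{2797} = \frac{16414}{2797} + \sqrt{3130}$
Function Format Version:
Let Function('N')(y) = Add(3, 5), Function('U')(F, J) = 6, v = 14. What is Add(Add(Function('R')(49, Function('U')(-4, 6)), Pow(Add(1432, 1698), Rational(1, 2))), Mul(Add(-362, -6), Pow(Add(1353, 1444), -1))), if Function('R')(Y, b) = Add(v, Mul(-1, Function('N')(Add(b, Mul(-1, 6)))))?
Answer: Add(Rational(16414, 2797), Pow(3130, Rational(1, 2))) ≈ 61.815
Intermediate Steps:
Function('N')(y) = 8
Function('R')(Y, b) = 6 (Function('R')(Y, b) = Add(14, Mul(-1, 8)) = Add(14, -8) = 6)
Add(Add(Function('R')(49, Function('U')(-4, 6)), Pow(Add(1432, 1698), Rational(1, 2))), Mul(Add(-362, -6), Pow(Add(1353, 1444), -1))) = Add(Add(6, Pow(Add(1432, 1698), Rational(1, 2))), Mul(Add(-362, -6), Pow(Add(1353, 1444), -1))) = Add(Add(6, Pow(3130, Rational(1, 2))), Mul(-368, Pow(2797, -1))) = Add(Add(6, Pow(3130, Rational(1, 2))), Mul(-368, Rational(1, 2797))) = Add(Add(6, Pow(3130, Rational(1, 2))), Rational(-368, 2797)) = Add(Rational(16414, 2797), Pow(3130, Rational(1, 2)))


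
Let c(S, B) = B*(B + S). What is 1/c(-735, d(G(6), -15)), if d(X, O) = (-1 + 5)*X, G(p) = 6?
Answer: -1/17064 ≈ -5.8603e-5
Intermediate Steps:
d(X, O) = 4*X
1/c(-735, d(G(6), -15)) = 1/((4*6)*(4*6 - 735)) = 1/(24*(24 - 735)) = 1/(24*(-711)) = 1/(-17064) = -1/17064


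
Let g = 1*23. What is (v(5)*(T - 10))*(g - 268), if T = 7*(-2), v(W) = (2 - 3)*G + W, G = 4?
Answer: 5880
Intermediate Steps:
v(W) = -4 + W (v(W) = (2 - 3)*4 + W = -1*4 + W = -4 + W)
g = 23
T = -14
(v(5)*(T - 10))*(g - 268) = ((-4 + 5)*(-14 - 10))*(23 - 268) = (1*(-24))*(-245) = -24*(-245) = 5880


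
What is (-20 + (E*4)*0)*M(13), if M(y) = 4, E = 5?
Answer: -80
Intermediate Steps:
(-20 + (E*4)*0)*M(13) = (-20 + (5*4)*0)*4 = (-20 + 20*0)*4 = (-20 + 0)*4 = -20*4 = -80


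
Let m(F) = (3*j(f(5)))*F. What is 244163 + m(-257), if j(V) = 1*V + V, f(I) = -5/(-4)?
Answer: 484471/2 ≈ 2.4224e+5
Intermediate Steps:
f(I) = 5/4 (f(I) = -5*(-1/4) = 5/4)
j(V) = 2*V (j(V) = V + V = 2*V)
m(F) = 15*F/2 (m(F) = (3*(2*(5/4)))*F = (3*(5/2))*F = 15*F/2)
244163 + m(-257) = 244163 + (15/2)*(-257) = 244163 - 3855/2 = 484471/2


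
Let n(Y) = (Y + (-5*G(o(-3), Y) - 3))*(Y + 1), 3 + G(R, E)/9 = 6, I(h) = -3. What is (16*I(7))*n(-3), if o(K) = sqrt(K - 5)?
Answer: -13536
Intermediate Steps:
o(K) = sqrt(-5 + K)
G(R, E) = 27 (G(R, E) = -27 + 9*6 = -27 + 54 = 27)
n(Y) = (1 + Y)*(-138 + Y) (n(Y) = (Y + (-5*27 - 3))*(Y + 1) = (Y + (-135 - 3))*(1 + Y) = (Y - 138)*(1 + Y) = (-138 + Y)*(1 + Y) = (1 + Y)*(-138 + Y))
(16*I(7))*n(-3) = (16*(-3))*(-138 + (-3)**2 - 137*(-3)) = -48*(-138 + 9 + 411) = -48*282 = -13536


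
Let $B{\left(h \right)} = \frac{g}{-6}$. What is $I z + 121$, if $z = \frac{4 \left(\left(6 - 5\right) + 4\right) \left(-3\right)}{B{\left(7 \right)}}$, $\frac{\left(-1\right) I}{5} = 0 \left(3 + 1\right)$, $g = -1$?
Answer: $121$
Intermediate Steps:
$B{\left(h \right)} = \frac{1}{6}$ ($B{\left(h \right)} = - \frac{1}{-6} = \left(-1\right) \left(- \frac{1}{6}\right) = \frac{1}{6}$)
$I = 0$ ($I = - 5 \cdot 0 \left(3 + 1\right) = - 5 \cdot 0 \cdot 4 = \left(-5\right) 0 = 0$)
$z = -360$ ($z = 4 \left(\left(6 - 5\right) + 4\right) \left(-3\right) \frac{1}{\frac{1}{6}} = 4 \left(1 + 4\right) \left(-3\right) 6 = 4 \cdot 5 \left(-3\right) 6 = 20 \left(-3\right) 6 = \left(-60\right) 6 = -360$)
$I z + 121 = 0 \left(-360\right) + 121 = 0 + 121 = 121$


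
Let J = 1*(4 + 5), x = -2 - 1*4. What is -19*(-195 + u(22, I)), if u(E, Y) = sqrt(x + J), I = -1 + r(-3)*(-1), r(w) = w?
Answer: 3705 - 19*sqrt(3) ≈ 3672.1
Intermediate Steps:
x = -6 (x = -2 - 4 = -6)
J = 9 (J = 1*9 = 9)
I = 2 (I = -1 - 3*(-1) = -1 + 3 = 2)
u(E, Y) = sqrt(3) (u(E, Y) = sqrt(-6 + 9) = sqrt(3))
-19*(-195 + u(22, I)) = -19*(-195 + sqrt(3)) = 3705 - 19*sqrt(3)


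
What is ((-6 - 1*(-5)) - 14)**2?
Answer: 225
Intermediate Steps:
((-6 - 1*(-5)) - 14)**2 = ((-6 + 5) - 14)**2 = (-1 - 14)**2 = (-15)**2 = 225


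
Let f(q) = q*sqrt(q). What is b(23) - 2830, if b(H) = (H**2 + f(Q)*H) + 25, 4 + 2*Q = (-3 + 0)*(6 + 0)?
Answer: -2276 - 253*I*sqrt(11) ≈ -2276.0 - 839.11*I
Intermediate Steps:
Q = -11 (Q = -2 + ((-3 + 0)*(6 + 0))/2 = -2 + (-3*6)/2 = -2 + (1/2)*(-18) = -2 - 9 = -11)
f(q) = q**(3/2)
b(H) = 25 + H**2 - 11*I*H*sqrt(11) (b(H) = (H**2 + (-11)**(3/2)*H) + 25 = (H**2 + (-11*I*sqrt(11))*H) + 25 = (H**2 - 11*I*H*sqrt(11)) + 25 = 25 + H**2 - 11*I*H*sqrt(11))
b(23) - 2830 = (25 + 23**2 - 11*I*23*sqrt(11)) - 2830 = (25 + 529 - 253*I*sqrt(11)) - 2830 = (554 - 253*I*sqrt(11)) - 2830 = -2276 - 253*I*sqrt(11)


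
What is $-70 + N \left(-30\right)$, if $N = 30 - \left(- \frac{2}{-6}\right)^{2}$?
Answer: $- \frac{2900}{3} \approx -966.67$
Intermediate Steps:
$N = \frac{269}{9}$ ($N = 30 - \left(\left(-2\right) \left(- \frac{1}{6}\right)\right)^{2} = 30 - \left(\frac{1}{3}\right)^{2} = 30 - \frac{1}{9} = \frac{269}{9} \approx 29.889$)
$-70 + N \left(-30\right) = -70 + \frac{269}{9} \left(-30\right) = -70 - \frac{2690}{3} = - \frac{2900}{3}$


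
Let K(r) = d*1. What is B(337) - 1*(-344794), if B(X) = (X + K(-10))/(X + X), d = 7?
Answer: 116195750/337 ≈ 3.4479e+5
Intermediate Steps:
K(r) = 7 (K(r) = 7*1 = 7)
B(X) = (7 + X)/(2*X) (B(X) = (X + 7)/(X + X) = (7 + X)/((2*X)) = (7 + X)*(1/(2*X)) = (7 + X)/(2*X))
B(337) - 1*(-344794) = (½)*(7 + 337)/337 - 1*(-344794) = (½)*(1/337)*344 + 344794 = 172/337 + 344794 = 116195750/337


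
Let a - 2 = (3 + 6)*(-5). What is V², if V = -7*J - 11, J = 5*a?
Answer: 2232036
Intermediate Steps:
a = -43 (a = 2 + (3 + 6)*(-5) = 2 + 9*(-5) = 2 - 45 = -43)
J = -215 (J = 5*(-43) = -215)
V = 1494 (V = -7*(-215) - 11 = 1505 - 11 = 1494)
V² = 1494² = 2232036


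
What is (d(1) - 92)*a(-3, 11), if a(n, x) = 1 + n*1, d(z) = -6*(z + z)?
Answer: 208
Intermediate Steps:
d(z) = -12*z
a(n, x) = 1 + n
(d(1) - 92)*a(-3, 11) = (-12*1 - 92)*(1 - 3) = (-12 - 92)*(-2) = -104*(-2) = 208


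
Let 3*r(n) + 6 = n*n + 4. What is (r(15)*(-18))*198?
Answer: -264924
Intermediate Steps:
r(n) = -⅔ + n²/3 (r(n) = -2 + (n*n + 4)/3 = -2 + (n² + 4)/3 = -2 + (4 + n²)/3 = -2 + (4/3 + n²/3) = -⅔ + n²/3)
(r(15)*(-18))*198 = ((-⅔ + (⅓)*15²)*(-18))*198 = ((-⅔ + (⅓)*225)*(-18))*198 = ((-⅔ + 75)*(-18))*198 = ((223/3)*(-18))*198 = -1338*198 = -264924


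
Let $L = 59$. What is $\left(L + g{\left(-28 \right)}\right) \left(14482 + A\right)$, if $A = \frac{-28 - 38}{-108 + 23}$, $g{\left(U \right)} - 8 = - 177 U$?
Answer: $\frac{6183493828}{85} \approx 7.2747 \cdot 10^{7}$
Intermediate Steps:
$g{\left(U \right)} = 8 - 177 U$
$A = \frac{66}{85}$ ($A = \frac{1}{-85} \left(-66\right) = \left(- \frac{1}{85}\right) \left(-66\right) = \frac{66}{85} \approx 0.77647$)
$\left(L + g{\left(-28 \right)}\right) \left(14482 + A\right) = \left(59 + \left(8 - -4956\right)\right) \left(14482 + \frac{66}{85}\right) = \left(59 + \left(8 + 4956\right)\right) \frac{1231036}{85} = \left(59 + 4964\right) \frac{1231036}{85} = 5023 \cdot \frac{1231036}{85} = \frac{6183493828}{85}$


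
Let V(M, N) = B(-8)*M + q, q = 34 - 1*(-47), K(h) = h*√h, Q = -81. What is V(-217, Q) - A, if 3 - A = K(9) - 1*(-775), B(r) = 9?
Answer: -1073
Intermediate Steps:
K(h) = h^(3/2)
q = 81 (q = 34 + 47 = 81)
V(M, N) = 81 + 9*M (V(M, N) = 9*M + 81 = 81 + 9*M)
A = -799 (A = 3 - (9^(3/2) - 1*(-775)) = 3 - (27 + 775) = 3 - 1*802 = 3 - 802 = -799)
V(-217, Q) - A = (81 + 9*(-217)) - 1*(-799) = (81 - 1953) + 799 = -1872 + 799 = -1073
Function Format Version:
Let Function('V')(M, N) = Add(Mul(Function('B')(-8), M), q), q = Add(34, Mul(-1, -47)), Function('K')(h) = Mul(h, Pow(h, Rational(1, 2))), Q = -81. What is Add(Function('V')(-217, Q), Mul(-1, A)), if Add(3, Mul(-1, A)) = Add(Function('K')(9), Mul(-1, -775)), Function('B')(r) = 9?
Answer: -1073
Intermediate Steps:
Function('K')(h) = Pow(h, Rational(3, 2))
q = 81 (q = Add(34, 47) = 81)
Function('V')(M, N) = Add(81, Mul(9, M)) (Function('V')(M, N) = Add(Mul(9, M), 81) = Add(81, Mul(9, M)))
A = -799 (A = Add(3, Mul(-1, Add(Pow(9, Rational(3, 2)), Mul(-1, -775)))) = Add(3, Mul(-1, Add(27, 775))) = Add(3, Mul(-1, 802)) = Add(3, -802) = -799)
Add(Function('V')(-217, Q), Mul(-1, A)) = Add(Add(81, Mul(9, -217)), Mul(-1, -799)) = Add(Add(81, -1953), 799) = Add(-1872, 799) = -1073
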